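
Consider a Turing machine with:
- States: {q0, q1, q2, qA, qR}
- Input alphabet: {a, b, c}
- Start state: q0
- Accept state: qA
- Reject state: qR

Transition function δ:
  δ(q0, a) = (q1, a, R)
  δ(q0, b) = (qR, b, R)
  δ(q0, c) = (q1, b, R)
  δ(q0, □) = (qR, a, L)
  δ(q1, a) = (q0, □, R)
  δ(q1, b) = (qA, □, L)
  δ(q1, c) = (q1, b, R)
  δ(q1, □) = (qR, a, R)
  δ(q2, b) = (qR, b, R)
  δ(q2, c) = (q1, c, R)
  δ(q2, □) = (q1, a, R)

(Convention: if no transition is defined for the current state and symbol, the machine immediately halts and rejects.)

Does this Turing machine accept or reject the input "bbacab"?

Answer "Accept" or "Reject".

Execution trace:
Initial: [q0]bbacab
Step 1: δ(q0, b) = (qR, b, R) → b[qR]bacab

The machine reaches the reject state qR and halts.

Answer: Reject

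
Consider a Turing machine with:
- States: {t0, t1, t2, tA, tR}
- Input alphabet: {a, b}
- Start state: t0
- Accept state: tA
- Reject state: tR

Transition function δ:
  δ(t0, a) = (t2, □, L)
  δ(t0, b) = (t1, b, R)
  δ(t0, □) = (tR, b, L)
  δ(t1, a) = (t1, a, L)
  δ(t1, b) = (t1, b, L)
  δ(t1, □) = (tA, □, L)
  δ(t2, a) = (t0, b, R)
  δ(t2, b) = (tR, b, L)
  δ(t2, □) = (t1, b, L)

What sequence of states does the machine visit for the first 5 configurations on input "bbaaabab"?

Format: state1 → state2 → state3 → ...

Execution trace:
Initial: [t0]bbaaabab
Step 1: δ(t0, b) = (t1, b, R) → b[t1]baaabab
Step 2: δ(t1, b) = (t1, b, L) → [t1]bbaaabab
Step 3: δ(t1, b) = (t1, b, L) → [t1]□bbaaabab
Step 4: δ(t1, □) = (tA, □, L) → [tA]□□bbaaabab

The machine reaches the accept state tA and halts.

State sequence: t0 → t1 → t1 → t1 → tA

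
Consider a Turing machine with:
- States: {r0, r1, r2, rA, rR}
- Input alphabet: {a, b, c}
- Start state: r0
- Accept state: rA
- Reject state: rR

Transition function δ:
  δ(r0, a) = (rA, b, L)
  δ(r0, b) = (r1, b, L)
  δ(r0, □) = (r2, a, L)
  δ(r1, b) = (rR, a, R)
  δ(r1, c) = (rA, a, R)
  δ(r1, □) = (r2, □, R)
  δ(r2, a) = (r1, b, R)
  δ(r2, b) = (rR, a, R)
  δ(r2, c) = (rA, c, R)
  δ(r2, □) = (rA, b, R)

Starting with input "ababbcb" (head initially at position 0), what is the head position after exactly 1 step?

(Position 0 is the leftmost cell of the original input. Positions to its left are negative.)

Execution trace (head position shown):
Step 0: [r0]ababbcb  (head at position 0)
Step 1: move left → [rA]□bbabbcb  (head at position -1)

After 1 step, the head is at position -1.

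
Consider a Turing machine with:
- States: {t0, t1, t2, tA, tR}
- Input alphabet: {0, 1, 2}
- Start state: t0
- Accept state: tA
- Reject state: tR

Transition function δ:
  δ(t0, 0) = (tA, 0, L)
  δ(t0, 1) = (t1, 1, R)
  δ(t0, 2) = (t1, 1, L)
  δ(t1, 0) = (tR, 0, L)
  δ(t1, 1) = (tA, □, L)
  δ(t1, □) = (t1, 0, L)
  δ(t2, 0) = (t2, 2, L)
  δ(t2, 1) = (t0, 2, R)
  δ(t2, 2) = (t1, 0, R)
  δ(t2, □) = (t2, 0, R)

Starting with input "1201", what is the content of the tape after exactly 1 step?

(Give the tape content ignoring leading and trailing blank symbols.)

Execution trace:
Initial: [t0]1201
Step 1: δ(t0, 1) = (t1, 1, R) → 1[t1]201

No transition is defined for δ(t1, 2). By convention the machine halts and rejects.

After 1 step, the tape (ignoring leading/trailing blanks) is: 1201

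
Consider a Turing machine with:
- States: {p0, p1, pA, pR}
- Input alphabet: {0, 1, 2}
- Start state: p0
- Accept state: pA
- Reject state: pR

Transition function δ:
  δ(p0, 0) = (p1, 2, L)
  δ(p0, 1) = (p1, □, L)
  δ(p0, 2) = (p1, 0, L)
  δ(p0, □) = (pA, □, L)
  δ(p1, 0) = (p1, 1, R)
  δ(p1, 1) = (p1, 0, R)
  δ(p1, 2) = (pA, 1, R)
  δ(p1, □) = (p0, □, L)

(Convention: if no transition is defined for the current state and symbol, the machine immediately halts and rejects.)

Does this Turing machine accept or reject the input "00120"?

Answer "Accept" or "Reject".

Execution trace:
Initial: [p0]00120
Step 1: δ(p0, 0) = (p1, 2, L) → [p1]□20120
Step 2: δ(p1, □) = (p0, □, L) → [p0]□□20120
Step 3: δ(p0, □) = (pA, □, L) → [pA]□□□20120

The machine reaches the accept state pA and halts.

Answer: Accept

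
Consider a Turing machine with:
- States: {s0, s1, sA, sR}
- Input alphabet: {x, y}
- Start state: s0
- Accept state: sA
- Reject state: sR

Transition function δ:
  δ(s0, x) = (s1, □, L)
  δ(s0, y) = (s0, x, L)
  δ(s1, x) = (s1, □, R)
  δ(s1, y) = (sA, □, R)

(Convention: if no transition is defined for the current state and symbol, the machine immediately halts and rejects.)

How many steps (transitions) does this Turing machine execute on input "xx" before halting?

Execution trace:
Initial: [s0]xx
Step 1: δ(s0, x) = (s1, □, L) → [s1]□□x

No transition is defined for δ(s1, □). By convention the machine halts and rejects.

The machine executed 1 step before halting.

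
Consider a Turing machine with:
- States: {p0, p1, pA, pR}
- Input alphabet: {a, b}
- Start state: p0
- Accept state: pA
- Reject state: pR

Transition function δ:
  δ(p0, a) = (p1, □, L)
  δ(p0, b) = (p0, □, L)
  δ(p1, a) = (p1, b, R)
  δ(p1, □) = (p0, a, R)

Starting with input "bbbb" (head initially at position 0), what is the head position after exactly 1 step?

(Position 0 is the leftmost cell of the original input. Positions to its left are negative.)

Execution trace (head position shown):
Step 0: [p0]bbbb  (head at position 0)
Step 1: move left → [p0]□□bbb  (head at position -1)

After 1 step, the head is at position -1.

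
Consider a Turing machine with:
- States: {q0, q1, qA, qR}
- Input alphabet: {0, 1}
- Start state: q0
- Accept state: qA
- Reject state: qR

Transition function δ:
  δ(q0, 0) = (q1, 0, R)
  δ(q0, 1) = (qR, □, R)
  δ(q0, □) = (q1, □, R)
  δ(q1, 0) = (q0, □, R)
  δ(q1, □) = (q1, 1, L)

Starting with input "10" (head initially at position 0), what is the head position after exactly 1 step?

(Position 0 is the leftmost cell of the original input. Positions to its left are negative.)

Execution trace (head position shown):
Step 0: [q0]10  (head at position 0)
Step 1: move right → □[qR]0  (head at position 1)

After 1 step, the head is at position 1.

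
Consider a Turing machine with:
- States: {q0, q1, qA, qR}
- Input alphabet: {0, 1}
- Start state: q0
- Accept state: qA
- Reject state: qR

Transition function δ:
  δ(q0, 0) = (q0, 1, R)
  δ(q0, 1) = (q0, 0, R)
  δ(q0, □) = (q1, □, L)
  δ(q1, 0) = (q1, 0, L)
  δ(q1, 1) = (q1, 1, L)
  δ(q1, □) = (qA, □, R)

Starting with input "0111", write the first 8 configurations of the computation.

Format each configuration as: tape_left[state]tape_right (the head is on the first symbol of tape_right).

Transitions applied:
Step 1: δ(q0, 0) = (q0, 1, R)
Step 2: δ(q0, 1) = (q0, 0, R)
Step 3: δ(q0, 1) = (q0, 0, R)
Step 4: δ(q0, 1) = (q0, 0, R)
Step 5: δ(q0, □) = (q1, □, L)
Step 6: δ(q1, 0) = (q1, 0, L)
Step 7: δ(q1, 0) = (q1, 0, L)

The first 8 configurations are:
[q0]0111 ⊢ 1[q0]111 ⊢ 10[q0]11 ⊢ 100[q0]1 ⊢ 1000[q0]□ ⊢ 100[q1]0□ ⊢ 10[q1]00□ ⊢ 1[q1]000□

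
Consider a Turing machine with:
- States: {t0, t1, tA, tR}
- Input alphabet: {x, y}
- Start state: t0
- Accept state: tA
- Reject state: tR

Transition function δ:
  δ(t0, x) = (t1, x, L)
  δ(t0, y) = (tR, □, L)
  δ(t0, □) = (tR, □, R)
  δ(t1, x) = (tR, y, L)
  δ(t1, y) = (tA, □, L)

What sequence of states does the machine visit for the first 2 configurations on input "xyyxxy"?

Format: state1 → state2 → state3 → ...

Execution trace:
Initial: [t0]xyyxxy
Step 1: δ(t0, x) = (t1, x, L) → [t1]□xyyxxy

No transition is defined for δ(t1, □). By convention the machine halts and rejects.

State sequence: t0 → t1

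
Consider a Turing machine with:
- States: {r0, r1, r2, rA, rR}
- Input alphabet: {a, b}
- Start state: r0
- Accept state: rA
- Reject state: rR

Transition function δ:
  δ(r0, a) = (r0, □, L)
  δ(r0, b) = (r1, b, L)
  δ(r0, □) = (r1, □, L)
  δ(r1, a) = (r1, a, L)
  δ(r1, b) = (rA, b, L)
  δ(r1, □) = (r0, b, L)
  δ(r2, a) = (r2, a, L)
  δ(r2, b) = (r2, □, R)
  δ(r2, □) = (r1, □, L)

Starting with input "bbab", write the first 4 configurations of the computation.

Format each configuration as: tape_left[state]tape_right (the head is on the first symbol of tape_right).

Transitions applied:
Step 1: δ(r0, b) = (r1, b, L)
Step 2: δ(r1, □) = (r0, b, L)
Step 3: δ(r0, □) = (r1, □, L)

The first 4 configurations are:
[r0]bbab ⊢ [r1]□bbab ⊢ [r0]□bbbab ⊢ [r1]□□bbbab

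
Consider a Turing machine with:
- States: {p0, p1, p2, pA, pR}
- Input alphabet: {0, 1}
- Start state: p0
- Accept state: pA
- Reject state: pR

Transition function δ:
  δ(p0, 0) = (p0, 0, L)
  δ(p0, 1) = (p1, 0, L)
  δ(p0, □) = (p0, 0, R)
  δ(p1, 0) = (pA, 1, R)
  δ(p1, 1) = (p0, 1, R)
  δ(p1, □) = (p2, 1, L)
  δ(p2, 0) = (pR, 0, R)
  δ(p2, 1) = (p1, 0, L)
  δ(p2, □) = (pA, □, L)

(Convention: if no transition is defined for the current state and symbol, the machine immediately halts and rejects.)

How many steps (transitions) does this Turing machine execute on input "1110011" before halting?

Execution trace:
Initial: [p0]1110011
Step 1: δ(p0, 1) = (p1, 0, L) → [p1]□0110011
Step 2: δ(p1, □) = (p2, 1, L) → [p2]□10110011
Step 3: δ(p2, □) = (pA, □, L) → [pA]□□10110011

The machine reaches the accept state pA and halts.

The machine executed 3 steps before halting.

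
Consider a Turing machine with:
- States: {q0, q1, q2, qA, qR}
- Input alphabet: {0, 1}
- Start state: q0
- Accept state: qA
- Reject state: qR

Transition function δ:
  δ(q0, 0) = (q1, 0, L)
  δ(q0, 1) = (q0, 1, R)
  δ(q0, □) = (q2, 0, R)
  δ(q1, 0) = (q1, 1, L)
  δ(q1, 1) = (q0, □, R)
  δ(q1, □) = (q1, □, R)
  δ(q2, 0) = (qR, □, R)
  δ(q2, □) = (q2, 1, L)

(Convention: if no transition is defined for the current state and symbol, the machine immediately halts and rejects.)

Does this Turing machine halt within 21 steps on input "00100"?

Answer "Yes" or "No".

Execution trace:
Initial: [q0]00100
Step 1: δ(q0, 0) = (q1, 0, L) → [q1]□00100
Step 2: δ(q1, □) = (q1, □, R) → □[q1]00100
Step 3: δ(q1, 0) = (q1, 1, L) → [q1]□10100
Step 4: δ(q1, □) = (q1, □, R) → □[q1]10100
Step 5: δ(q1, 1) = (q0, □, R) → □□[q0]0100
Step 6: δ(q0, 0) = (q1, 0, L) → □[q1]□0100
Step 7: δ(q1, □) = (q1, □, R) → □□[q1]0100
Step 8: δ(q1, 0) = (q1, 1, L) → □[q1]□1100
Step 9: δ(q1, □) = (q1, □, R) → □□[q1]1100
Step 10: δ(q1, 1) = (q0, □, R) → □□□[q0]100
Step 11: δ(q0, 1) = (q0, 1, R) → □□□1[q0]00
Step 12: δ(q0, 0) = (q1, 0, L) → □□□[q1]100
Step 13: δ(q1, 1) = (q0, □, R) → □□□□[q0]00
Step 14: δ(q0, 0) = (q1, 0, L) → □□□[q1]□00
Step 15: δ(q1, □) = (q1, □, R) → □□□□[q1]00
Step 16: δ(q1, 0) = (q1, 1, L) → □□□[q1]□10
Step 17: δ(q1, □) = (q1, □, R) → □□□□[q1]10
Step 18: δ(q1, 1) = (q0, □, R) → □□□□□[q0]0
Step 19: δ(q0, 0) = (q1, 0, L) → □□□□[q1]□0
Step 20: δ(q1, □) = (q1, □, R) → □□□□□[q1]0
Step 21: δ(q1, 0) = (q1, 1, L) → □□□□[q1]□1

The machine has not reached a halting state after 21 steps.
The machine did not halt within the 21-step bound.

Answer: No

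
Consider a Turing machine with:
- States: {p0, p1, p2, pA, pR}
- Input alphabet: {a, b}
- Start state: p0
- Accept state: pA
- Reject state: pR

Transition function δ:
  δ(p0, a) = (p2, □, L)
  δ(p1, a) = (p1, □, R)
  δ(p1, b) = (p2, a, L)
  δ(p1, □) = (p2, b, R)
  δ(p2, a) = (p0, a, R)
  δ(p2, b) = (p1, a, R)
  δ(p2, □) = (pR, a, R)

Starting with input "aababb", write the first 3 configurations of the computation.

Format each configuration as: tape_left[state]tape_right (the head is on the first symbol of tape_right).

Transitions applied:
Step 1: δ(p0, a) = (p2, □, L)
Step 2: δ(p2, □) = (pR, a, R)

The first 3 configurations are:
[p0]aababb ⊢ [p2]□□ababb ⊢ a[pR]□ababb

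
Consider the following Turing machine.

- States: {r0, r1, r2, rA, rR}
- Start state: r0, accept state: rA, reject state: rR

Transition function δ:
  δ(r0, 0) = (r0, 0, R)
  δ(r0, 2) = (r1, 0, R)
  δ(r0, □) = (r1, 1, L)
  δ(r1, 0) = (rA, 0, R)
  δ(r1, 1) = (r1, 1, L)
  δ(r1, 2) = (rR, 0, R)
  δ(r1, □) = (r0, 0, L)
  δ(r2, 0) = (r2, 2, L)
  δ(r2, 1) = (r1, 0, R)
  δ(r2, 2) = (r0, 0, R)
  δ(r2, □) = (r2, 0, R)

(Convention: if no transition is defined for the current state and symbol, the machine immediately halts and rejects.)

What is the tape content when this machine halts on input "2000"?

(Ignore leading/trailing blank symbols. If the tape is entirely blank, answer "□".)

Execution trace:
Initial: [r0]2000
Step 1: δ(r0, 2) = (r1, 0, R) → 0[r1]000
Step 2: δ(r1, 0) = (rA, 0, R) → 00[rA]00

The machine reaches the accept state rA and halts.

Final tape (ignoring leading/trailing blanks): 0000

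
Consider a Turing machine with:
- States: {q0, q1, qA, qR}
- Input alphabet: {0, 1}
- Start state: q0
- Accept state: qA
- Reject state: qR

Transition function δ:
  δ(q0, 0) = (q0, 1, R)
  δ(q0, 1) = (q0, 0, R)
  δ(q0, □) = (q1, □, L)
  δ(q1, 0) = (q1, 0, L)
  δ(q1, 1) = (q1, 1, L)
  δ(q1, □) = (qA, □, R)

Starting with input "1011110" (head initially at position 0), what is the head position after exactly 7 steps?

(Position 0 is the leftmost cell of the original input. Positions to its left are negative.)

Execution trace (head position shown):
Step 0: [q0]1011110  (head at position 0)
Step 1: move right → 0[q0]011110  (head at position 1)
Step 2: move right → 01[q0]11110  (head at position 2)
Step 3: move right → 010[q0]1110  (head at position 3)
Step 4: move right → 0100[q0]110  (head at position 4)
Step 5: move right → 01000[q0]10  (head at position 5)
Step 6: move right → 010000[q0]0  (head at position 6)
Step 7: move right → 0100001[q0]□  (head at position 7)

After 7 steps, the head is at position 7.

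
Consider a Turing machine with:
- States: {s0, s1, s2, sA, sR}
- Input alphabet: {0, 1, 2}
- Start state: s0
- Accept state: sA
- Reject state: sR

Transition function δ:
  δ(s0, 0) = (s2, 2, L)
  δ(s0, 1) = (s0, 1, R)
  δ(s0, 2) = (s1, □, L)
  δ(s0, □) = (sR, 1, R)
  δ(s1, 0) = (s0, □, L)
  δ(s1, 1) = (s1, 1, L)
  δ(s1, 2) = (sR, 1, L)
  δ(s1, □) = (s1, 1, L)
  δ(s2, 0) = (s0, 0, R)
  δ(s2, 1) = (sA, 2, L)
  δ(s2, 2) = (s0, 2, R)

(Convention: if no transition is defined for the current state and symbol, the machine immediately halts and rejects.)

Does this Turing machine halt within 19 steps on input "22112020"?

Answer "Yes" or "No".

Execution trace:
Initial: [s0]22112020
Step 1: δ(s0, 2) = (s1, □, L) → [s1]□□2112020
Step 2: δ(s1, □) = (s1, 1, L) → [s1]□1□2112020
Step 3: δ(s1, □) = (s1, 1, L) → [s1]□11□2112020
Step 4: δ(s1, □) = (s1, 1, L) → [s1]□111□2112020
Step 5: δ(s1, □) = (s1, 1, L) → [s1]□1111□2112020
Step 6: δ(s1, □) = (s1, 1, L) → [s1]□11111□2112020
Step 7: δ(s1, □) = (s1, 1, L) → [s1]□111111□2112020
Step 8: δ(s1, □) = (s1, 1, L) → [s1]□1111111□2112020
Step 9: δ(s1, □) = (s1, 1, L) → [s1]□11111111□2112020
Step 10: δ(s1, □) = (s1, 1, L) → [s1]□111111111□2112020
Step 11: δ(s1, □) = (s1, 1, L) → [s1]□1111111111□2112020
Step 12: δ(s1, □) = (s1, 1, L) → [s1]□11111111111□2112020
Step 13: δ(s1, □) = (s1, 1, L) → [s1]□111111111111□2112020
Step 14: δ(s1, □) = (s1, 1, L) → [s1]□1111111111111□2112020
Step 15: δ(s1, □) = (s1, 1, L) → [s1]□11111111111111□2112020
Step 16: δ(s1, □) = (s1, 1, L) → [s1]□111111111111111□2112020
Step 17: δ(s1, □) = (s1, 1, L) → [s1]□1111111111111111□2112020
Step 18: δ(s1, □) = (s1, 1, L) → [s1]□11111111111111111□2112020
Step 19: δ(s1, □) = (s1, 1, L) → [s1]□111111111111111111□2112020

The machine has not reached a halting state after 19 steps.
The machine did not halt within the 19-step bound.

Answer: No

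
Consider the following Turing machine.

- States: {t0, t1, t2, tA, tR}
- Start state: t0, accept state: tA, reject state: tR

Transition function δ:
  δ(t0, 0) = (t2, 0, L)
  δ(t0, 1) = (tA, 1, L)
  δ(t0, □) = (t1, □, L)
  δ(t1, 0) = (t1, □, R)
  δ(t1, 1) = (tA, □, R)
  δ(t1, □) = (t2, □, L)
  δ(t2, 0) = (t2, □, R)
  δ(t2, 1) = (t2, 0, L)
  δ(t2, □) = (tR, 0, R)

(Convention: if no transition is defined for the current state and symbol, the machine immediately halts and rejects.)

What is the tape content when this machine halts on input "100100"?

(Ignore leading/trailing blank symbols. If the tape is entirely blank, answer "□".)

Execution trace:
Initial: [t0]100100
Step 1: δ(t0, 1) = (tA, 1, L) → [tA]□100100

The machine reaches the accept state tA and halts.

Final tape (ignoring leading/trailing blanks): 100100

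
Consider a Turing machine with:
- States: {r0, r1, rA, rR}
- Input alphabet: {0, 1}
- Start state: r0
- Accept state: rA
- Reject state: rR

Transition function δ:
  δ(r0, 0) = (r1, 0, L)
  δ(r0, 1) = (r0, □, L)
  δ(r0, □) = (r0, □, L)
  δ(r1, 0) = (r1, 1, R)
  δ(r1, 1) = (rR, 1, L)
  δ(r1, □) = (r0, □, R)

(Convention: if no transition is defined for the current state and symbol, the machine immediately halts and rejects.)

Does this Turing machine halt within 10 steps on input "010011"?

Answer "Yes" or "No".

Execution trace:
Initial: [r0]010011
Step 1: δ(r0, 0) = (r1, 0, L) → [r1]□010011
Step 2: δ(r1, □) = (r0, □, R) → □[r0]010011
Step 3: δ(r0, 0) = (r1, 0, L) → [r1]□010011
Step 4: δ(r1, □) = (r0, □, R) → □[r0]010011
Step 5: δ(r0, 0) = (r1, 0, L) → [r1]□010011
Step 6: δ(r1, □) = (r0, □, R) → □[r0]010011
Step 7: δ(r0, 0) = (r1, 0, L) → [r1]□010011
Step 8: δ(r1, □) = (r0, □, R) → □[r0]010011
Step 9: δ(r0, 0) = (r1, 0, L) → [r1]□010011
Step 10: δ(r1, □) = (r0, □, R) → □[r0]010011

The machine has not reached a halting state after 10 steps.
The machine did not halt within the 10-step bound.

Answer: No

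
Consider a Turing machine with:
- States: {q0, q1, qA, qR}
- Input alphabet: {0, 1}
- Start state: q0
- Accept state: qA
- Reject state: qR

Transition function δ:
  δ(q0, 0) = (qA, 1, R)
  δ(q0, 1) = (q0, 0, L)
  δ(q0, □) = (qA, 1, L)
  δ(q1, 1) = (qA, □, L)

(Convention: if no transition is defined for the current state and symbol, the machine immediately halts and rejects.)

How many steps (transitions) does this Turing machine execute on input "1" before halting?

Execution trace:
Initial: [q0]1
Step 1: δ(q0, 1) = (q0, 0, L) → [q0]□0
Step 2: δ(q0, □) = (qA, 1, L) → [qA]□10

The machine reaches the accept state qA and halts.

The machine executed 2 steps before halting.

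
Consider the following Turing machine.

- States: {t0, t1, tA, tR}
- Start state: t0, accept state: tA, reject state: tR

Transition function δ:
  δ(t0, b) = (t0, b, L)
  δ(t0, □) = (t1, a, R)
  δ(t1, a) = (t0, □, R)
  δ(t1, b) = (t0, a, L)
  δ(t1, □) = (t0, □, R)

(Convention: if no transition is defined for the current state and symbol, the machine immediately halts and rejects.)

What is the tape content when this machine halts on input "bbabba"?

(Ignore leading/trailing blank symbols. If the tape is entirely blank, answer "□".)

Execution trace:
Initial: [t0]bbabba
Step 1: δ(t0, b) = (t0, b, L) → [t0]□bbabba
Step 2: δ(t0, □) = (t1, a, R) → a[t1]bbabba
Step 3: δ(t1, b) = (t0, a, L) → [t0]aababba

No transition is defined for δ(t0, a). By convention the machine halts and rejects.

Final tape (ignoring leading/trailing blanks): aababba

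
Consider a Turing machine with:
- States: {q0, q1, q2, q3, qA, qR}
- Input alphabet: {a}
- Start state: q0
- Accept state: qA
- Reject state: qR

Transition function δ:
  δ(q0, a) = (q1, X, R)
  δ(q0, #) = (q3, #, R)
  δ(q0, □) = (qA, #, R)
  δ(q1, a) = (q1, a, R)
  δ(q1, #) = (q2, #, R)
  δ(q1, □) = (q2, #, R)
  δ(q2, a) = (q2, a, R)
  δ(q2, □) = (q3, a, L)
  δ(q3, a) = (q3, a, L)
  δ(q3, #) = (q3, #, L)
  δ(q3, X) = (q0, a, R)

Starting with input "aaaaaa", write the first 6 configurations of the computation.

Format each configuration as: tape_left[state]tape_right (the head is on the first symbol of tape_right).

Transitions applied:
Step 1: δ(q0, a) = (q1, X, R)
Step 2: δ(q1, a) = (q1, a, R)
Step 3: δ(q1, a) = (q1, a, R)
Step 4: δ(q1, a) = (q1, a, R)
Step 5: δ(q1, a) = (q1, a, R)

The first 6 configurations are:
[q0]aaaaaa ⊢ X[q1]aaaaa ⊢ Xa[q1]aaaa ⊢ Xaa[q1]aaa ⊢ Xaaa[q1]aa ⊢ Xaaaa[q1]a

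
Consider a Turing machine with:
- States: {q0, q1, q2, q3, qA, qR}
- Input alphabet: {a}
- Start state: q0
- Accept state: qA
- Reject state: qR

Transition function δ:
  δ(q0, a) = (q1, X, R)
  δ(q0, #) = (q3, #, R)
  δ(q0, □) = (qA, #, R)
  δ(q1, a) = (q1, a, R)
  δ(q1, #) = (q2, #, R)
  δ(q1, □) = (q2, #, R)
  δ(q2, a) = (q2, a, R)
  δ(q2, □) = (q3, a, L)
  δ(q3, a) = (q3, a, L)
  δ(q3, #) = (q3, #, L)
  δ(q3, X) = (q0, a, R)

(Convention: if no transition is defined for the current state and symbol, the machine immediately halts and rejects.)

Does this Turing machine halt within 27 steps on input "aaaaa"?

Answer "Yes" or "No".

Execution trace:
Initial: [q0]aaaaa
Step 1: δ(q0, a) = (q1, X, R) → X[q1]aaaa
Step 2: δ(q1, a) = (q1, a, R) → Xa[q1]aaa
Step 3: δ(q1, a) = (q1, a, R) → Xaa[q1]aa
Step 4: δ(q1, a) = (q1, a, R) → Xaaa[q1]a
Step 5: δ(q1, a) = (q1, a, R) → Xaaaa[q1]□
Step 6: δ(q1, □) = (q2, #, R) → Xaaaa#[q2]□
Step 7: δ(q2, □) = (q3, a, L) → Xaaaa[q3]#a
Step 8: δ(q3, #) = (q3, #, L) → Xaaa[q3]a#a
Step 9: δ(q3, a) = (q3, a, L) → Xaa[q3]aa#a
Step 10: δ(q3, a) = (q3, a, L) → Xa[q3]aaa#a
Step 11: δ(q3, a) = (q3, a, L) → X[q3]aaaa#a
Step 12: δ(q3, a) = (q3, a, L) → [q3]Xaaaa#a
Step 13: δ(q3, X) = (q0, a, R) → a[q0]aaaa#a
Step 14: δ(q0, a) = (q1, X, R) → aX[q1]aaa#a
Step 15: δ(q1, a) = (q1, a, R) → aXa[q1]aa#a
Step 16: δ(q1, a) = (q1, a, R) → aXaa[q1]a#a
Step 17: δ(q1, a) = (q1, a, R) → aXaaa[q1]#a
Step 18: δ(q1, #) = (q2, #, R) → aXaaa#[q2]a
Step 19: δ(q2, a) = (q2, a, R) → aXaaa#a[q2]□
Step 20: δ(q2, □) = (q3, a, L) → aXaaa#[q3]aa
Step 21: δ(q3, a) = (q3, a, L) → aXaaa[q3]#aa
Step 22: δ(q3, #) = (q3, #, L) → aXaa[q3]a#aa
Step 23: δ(q3, a) = (q3, a, L) → aXa[q3]aa#aa
Step 24: δ(q3, a) = (q3, a, L) → aX[q3]aaa#aa
Step 25: δ(q3, a) = (q3, a, L) → a[q3]Xaaa#aa
Step 26: δ(q3, X) = (q0, a, R) → aa[q0]aaa#aa
Step 27: δ(q0, a) = (q1, X, R) → aaX[q1]aa#aa

The machine has not reached a halting state after 27 steps.
The machine did not halt within the 27-step bound.

Answer: No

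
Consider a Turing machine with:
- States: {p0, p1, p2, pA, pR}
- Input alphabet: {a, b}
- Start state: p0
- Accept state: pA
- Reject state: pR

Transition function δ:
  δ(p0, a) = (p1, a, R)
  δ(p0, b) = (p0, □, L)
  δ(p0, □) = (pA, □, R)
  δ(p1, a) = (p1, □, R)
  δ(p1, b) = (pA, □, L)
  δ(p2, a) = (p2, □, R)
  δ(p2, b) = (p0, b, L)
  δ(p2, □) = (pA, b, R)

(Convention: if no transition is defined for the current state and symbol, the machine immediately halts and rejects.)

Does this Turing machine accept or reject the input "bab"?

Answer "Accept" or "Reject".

Execution trace:
Initial: [p0]bab
Step 1: δ(p0, b) = (p0, □, L) → [p0]□□ab
Step 2: δ(p0, □) = (pA, □, R) → □[pA]□ab

The machine reaches the accept state pA and halts.

Answer: Accept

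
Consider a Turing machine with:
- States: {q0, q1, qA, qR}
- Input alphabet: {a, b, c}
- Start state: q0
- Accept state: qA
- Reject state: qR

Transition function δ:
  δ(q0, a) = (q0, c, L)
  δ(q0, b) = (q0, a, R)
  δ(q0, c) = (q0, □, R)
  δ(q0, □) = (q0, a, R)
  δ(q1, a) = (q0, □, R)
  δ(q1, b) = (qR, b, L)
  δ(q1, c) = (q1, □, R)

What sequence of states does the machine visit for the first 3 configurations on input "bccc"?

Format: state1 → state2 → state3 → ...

Execution trace:
Initial: [q0]bccc
Step 1: δ(q0, b) = (q0, a, R) → a[q0]ccc
Step 2: δ(q0, c) = (q0, □, R) → a□[q0]cc

State sequence: q0 → q0 → q0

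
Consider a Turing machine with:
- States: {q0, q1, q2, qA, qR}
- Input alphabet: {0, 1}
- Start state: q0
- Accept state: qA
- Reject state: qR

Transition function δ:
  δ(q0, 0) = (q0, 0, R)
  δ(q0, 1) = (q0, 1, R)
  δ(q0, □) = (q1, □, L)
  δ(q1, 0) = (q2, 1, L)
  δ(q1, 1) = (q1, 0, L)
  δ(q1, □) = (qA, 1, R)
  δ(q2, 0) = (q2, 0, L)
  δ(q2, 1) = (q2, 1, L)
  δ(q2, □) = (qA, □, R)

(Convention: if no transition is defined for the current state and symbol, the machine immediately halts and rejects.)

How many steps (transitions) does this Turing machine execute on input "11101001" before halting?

Execution trace:
Initial: [q0]11101001
Step 1: δ(q0, 1) = (q0, 1, R) → 1[q0]1101001
Step 2: δ(q0, 1) = (q0, 1, R) → 11[q0]101001
Step 3: δ(q0, 1) = (q0, 1, R) → 111[q0]01001
Step 4: δ(q0, 0) = (q0, 0, R) → 1110[q0]1001
Step 5: δ(q0, 1) = (q0, 1, R) → 11101[q0]001
Step 6: δ(q0, 0) = (q0, 0, R) → 111010[q0]01
Step 7: δ(q0, 0) = (q0, 0, R) → 1110100[q0]1
Step 8: δ(q0, 1) = (q0, 1, R) → 11101001[q0]□
Step 9: δ(q0, □) = (q1, □, L) → 1110100[q1]1□
Step 10: δ(q1, 1) = (q1, 0, L) → 111010[q1]00□
Step 11: δ(q1, 0) = (q2, 1, L) → 11101[q2]010□
Step 12: δ(q2, 0) = (q2, 0, L) → 1110[q2]1010□
Step 13: δ(q2, 1) = (q2, 1, L) → 111[q2]01010□
Step 14: δ(q2, 0) = (q2, 0, L) → 11[q2]101010□
Step 15: δ(q2, 1) = (q2, 1, L) → 1[q2]1101010□
Step 16: δ(q2, 1) = (q2, 1, L) → [q2]11101010□
Step 17: δ(q2, 1) = (q2, 1, L) → [q2]□11101010□
Step 18: δ(q2, □) = (qA, □, R) → □[qA]11101010□

The machine reaches the accept state qA and halts.

The machine executed 18 steps before halting.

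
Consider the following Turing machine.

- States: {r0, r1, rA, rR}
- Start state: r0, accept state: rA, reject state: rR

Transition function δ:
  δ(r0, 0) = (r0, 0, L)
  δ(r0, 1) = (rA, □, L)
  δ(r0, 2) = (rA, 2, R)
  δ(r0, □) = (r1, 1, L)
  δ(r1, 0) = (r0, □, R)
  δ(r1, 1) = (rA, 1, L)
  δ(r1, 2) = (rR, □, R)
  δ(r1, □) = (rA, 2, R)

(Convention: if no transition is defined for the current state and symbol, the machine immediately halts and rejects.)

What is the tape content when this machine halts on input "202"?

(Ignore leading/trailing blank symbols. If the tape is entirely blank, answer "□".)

Execution trace:
Initial: [r0]202
Step 1: δ(r0, 2) = (rA, 2, R) → 2[rA]02

The machine reaches the accept state rA and halts.

Final tape (ignoring leading/trailing blanks): 202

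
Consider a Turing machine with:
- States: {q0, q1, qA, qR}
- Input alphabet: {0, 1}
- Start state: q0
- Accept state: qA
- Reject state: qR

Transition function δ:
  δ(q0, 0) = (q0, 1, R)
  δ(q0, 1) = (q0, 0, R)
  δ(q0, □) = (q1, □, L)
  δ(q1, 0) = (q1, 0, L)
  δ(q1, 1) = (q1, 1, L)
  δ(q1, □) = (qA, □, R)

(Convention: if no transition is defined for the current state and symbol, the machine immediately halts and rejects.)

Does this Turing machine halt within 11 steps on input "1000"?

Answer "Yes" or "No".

Execution trace:
Initial: [q0]1000
Step 1: δ(q0, 1) = (q0, 0, R) → 0[q0]000
Step 2: δ(q0, 0) = (q0, 1, R) → 01[q0]00
Step 3: δ(q0, 0) = (q0, 1, R) → 011[q0]0
Step 4: δ(q0, 0) = (q0, 1, R) → 0111[q0]□
Step 5: δ(q0, □) = (q1, □, L) → 011[q1]1□
Step 6: δ(q1, 1) = (q1, 1, L) → 01[q1]11□
Step 7: δ(q1, 1) = (q1, 1, L) → 0[q1]111□
Step 8: δ(q1, 1) = (q1, 1, L) → [q1]0111□
Step 9: δ(q1, 0) = (q1, 0, L) → [q1]□0111□
Step 10: δ(q1, □) = (qA, □, R) → □[qA]0111□

The machine reaches the accept state qA and halts.
The machine halted after 10 steps (within the 11-step bound).

Answer: Yes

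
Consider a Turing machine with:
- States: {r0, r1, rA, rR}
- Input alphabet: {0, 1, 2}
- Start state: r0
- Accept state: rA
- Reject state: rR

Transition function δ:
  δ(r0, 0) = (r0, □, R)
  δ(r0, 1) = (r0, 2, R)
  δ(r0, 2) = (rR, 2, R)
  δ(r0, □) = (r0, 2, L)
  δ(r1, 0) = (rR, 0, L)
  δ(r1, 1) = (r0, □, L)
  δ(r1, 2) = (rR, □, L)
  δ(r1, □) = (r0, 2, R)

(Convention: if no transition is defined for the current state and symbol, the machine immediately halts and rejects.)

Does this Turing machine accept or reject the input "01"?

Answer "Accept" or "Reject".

Execution trace:
Initial: [r0]01
Step 1: δ(r0, 0) = (r0, □, R) → □[r0]1
Step 2: δ(r0, 1) = (r0, 2, R) → □2[r0]□
Step 3: δ(r0, □) = (r0, 2, L) → □[r0]22
Step 4: δ(r0, 2) = (rR, 2, R) → □2[rR]2

The machine reaches the reject state rR and halts.

Answer: Reject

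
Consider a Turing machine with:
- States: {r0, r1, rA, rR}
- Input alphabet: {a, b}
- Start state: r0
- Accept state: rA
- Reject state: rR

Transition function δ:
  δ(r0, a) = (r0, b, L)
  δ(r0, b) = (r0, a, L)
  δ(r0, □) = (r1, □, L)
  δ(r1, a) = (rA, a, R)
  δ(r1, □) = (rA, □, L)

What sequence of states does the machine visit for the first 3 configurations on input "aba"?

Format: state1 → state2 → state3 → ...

Execution trace:
Initial: [r0]aba
Step 1: δ(r0, a) = (r0, b, L) → [r0]□bba
Step 2: δ(r0, □) = (r1, □, L) → [r1]□□bba

State sequence: r0 → r0 → r1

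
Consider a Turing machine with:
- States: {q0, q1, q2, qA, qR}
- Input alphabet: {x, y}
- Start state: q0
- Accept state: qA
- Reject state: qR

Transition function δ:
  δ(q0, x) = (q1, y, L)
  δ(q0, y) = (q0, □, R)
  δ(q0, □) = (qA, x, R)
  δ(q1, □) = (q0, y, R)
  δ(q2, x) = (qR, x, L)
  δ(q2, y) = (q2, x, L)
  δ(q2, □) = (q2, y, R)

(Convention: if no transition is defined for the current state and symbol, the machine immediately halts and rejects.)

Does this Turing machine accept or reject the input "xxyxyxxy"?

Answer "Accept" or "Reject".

Execution trace:
Initial: [q0]xxyxyxxy
Step 1: δ(q0, x) = (q1, y, L) → [q1]□yxyxyxxy
Step 2: δ(q1, □) = (q0, y, R) → y[q0]yxyxyxxy
Step 3: δ(q0, y) = (q0, □, R) → y□[q0]xyxyxxy
Step 4: δ(q0, x) = (q1, y, L) → y[q1]□yyxyxxy
Step 5: δ(q1, □) = (q0, y, R) → yy[q0]yyxyxxy
Step 6: δ(q0, y) = (q0, □, R) → yy□[q0]yxyxxy
Step 7: δ(q0, y) = (q0, □, R) → yy□□[q0]xyxxy
Step 8: δ(q0, x) = (q1, y, L) → yy□[q1]□yyxxy
Step 9: δ(q1, □) = (q0, y, R) → yy□y[q0]yyxxy
Step 10: δ(q0, y) = (q0, □, R) → yy□y□[q0]yxxy
Step 11: δ(q0, y) = (q0, □, R) → yy□y□□[q0]xxy
Step 12: δ(q0, x) = (q1, y, L) → yy□y□[q1]□yxy
Step 13: δ(q1, □) = (q0, y, R) → yy□y□y[q0]yxy
Step 14: δ(q0, y) = (q0, □, R) → yy□y□y□[q0]xy
Step 15: δ(q0, x) = (q1, y, L) → yy□y□y[q1]□yy
Step 16: δ(q1, □) = (q0, y, R) → yy□y□yy[q0]yy
Step 17: δ(q0, y) = (q0, □, R) → yy□y□yy□[q0]y
Step 18: δ(q0, y) = (q0, □, R) → yy□y□yy□□[q0]□
Step 19: δ(q0, □) = (qA, x, R) → yy□y□yy□□x[qA]□

The machine reaches the accept state qA and halts.

Answer: Accept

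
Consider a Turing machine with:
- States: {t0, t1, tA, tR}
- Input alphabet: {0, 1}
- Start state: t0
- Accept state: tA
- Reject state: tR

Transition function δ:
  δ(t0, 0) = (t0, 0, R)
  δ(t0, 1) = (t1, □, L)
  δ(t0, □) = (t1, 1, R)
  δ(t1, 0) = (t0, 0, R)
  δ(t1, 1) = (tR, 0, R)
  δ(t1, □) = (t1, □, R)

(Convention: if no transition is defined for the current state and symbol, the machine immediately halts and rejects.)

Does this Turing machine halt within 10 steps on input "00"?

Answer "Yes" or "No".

Execution trace:
Initial: [t0]00
Step 1: δ(t0, 0) = (t0, 0, R) → 0[t0]0
Step 2: δ(t0, 0) = (t0, 0, R) → 00[t0]□
Step 3: δ(t0, □) = (t1, 1, R) → 001[t1]□
Step 4: δ(t1, □) = (t1, □, R) → 001□[t1]□
Step 5: δ(t1, □) = (t1, □, R) → 001□□[t1]□
Step 6: δ(t1, □) = (t1, □, R) → 001□□□[t1]□
Step 7: δ(t1, □) = (t1, □, R) → 001□□□□[t1]□
Step 8: δ(t1, □) = (t1, □, R) → 001□□□□□[t1]□
Step 9: δ(t1, □) = (t1, □, R) → 001□□□□□□[t1]□
Step 10: δ(t1, □) = (t1, □, R) → 001□□□□□□□[t1]□

The machine has not reached a halting state after 10 steps.
The machine did not halt within the 10-step bound.

Answer: No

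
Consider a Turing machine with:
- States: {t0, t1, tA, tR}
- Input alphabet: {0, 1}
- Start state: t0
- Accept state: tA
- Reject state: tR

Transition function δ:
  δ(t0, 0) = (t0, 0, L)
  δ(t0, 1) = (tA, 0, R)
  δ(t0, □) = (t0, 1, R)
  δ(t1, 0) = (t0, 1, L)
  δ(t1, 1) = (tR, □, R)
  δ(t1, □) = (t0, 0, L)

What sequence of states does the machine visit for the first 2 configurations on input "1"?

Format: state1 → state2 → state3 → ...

Execution trace:
Initial: [t0]1
Step 1: δ(t0, 1) = (tA, 0, R) → 0[tA]□

The machine reaches the accept state tA and halts.

State sequence: t0 → tA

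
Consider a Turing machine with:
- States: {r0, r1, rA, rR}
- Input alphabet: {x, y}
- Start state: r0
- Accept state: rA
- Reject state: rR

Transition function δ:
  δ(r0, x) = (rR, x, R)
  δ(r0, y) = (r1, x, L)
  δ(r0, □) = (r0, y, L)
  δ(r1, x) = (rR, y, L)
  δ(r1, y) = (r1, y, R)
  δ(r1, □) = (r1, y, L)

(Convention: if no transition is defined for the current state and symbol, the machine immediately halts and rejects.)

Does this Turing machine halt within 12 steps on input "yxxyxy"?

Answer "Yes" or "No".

Execution trace:
Initial: [r0]yxxyxy
Step 1: δ(r0, y) = (r1, x, L) → [r1]□xxxyxy
Step 2: δ(r1, □) = (r1, y, L) → [r1]□yxxxyxy
Step 3: δ(r1, □) = (r1, y, L) → [r1]□yyxxxyxy
Step 4: δ(r1, □) = (r1, y, L) → [r1]□yyyxxxyxy
Step 5: δ(r1, □) = (r1, y, L) → [r1]□yyyyxxxyxy
Step 6: δ(r1, □) = (r1, y, L) → [r1]□yyyyyxxxyxy
Step 7: δ(r1, □) = (r1, y, L) → [r1]□yyyyyyxxxyxy
Step 8: δ(r1, □) = (r1, y, L) → [r1]□yyyyyyyxxxyxy
Step 9: δ(r1, □) = (r1, y, L) → [r1]□yyyyyyyyxxxyxy
Step 10: δ(r1, □) = (r1, y, L) → [r1]□yyyyyyyyyxxxyxy
Step 11: δ(r1, □) = (r1, y, L) → [r1]□yyyyyyyyyyxxxyxy
Step 12: δ(r1, □) = (r1, y, L) → [r1]□yyyyyyyyyyyxxxyxy

The machine has not reached a halting state after 12 steps.
The machine did not halt within the 12-step bound.

Answer: No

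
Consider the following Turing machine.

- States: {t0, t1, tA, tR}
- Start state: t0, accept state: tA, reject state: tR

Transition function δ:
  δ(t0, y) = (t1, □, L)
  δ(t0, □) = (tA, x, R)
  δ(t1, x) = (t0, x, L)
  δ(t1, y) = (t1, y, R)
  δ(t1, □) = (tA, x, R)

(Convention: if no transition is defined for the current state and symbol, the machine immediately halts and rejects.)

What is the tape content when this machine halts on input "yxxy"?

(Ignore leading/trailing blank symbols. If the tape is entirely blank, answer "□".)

Execution trace:
Initial: [t0]yxxy
Step 1: δ(t0, y) = (t1, □, L) → [t1]□□xxy
Step 2: δ(t1, □) = (tA, x, R) → x[tA]□xxy

The machine reaches the accept state tA and halts.

Final tape (ignoring leading/trailing blanks): x□xxy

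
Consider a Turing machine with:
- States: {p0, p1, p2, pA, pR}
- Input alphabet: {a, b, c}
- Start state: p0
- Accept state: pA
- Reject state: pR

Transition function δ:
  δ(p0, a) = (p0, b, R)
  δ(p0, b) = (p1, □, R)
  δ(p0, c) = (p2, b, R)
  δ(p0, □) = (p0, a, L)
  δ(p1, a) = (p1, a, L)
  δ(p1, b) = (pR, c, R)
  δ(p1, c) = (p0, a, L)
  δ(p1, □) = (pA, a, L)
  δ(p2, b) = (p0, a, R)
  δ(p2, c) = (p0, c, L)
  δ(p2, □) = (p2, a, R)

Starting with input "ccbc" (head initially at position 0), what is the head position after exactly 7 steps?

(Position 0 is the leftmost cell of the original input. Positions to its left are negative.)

Execution trace (head position shown):
Step 0: [p0]ccbc  (head at position 0)
Step 1: move right → b[p2]cbc  (head at position 1)
Step 2: move left → [p0]bcbc  (head at position 0)
Step 3: move right → □[p1]cbc  (head at position 1)
Step 4: move left → [p0]□abc  (head at position 0)
Step 5: move left → [p0]□aabc  (head at position -1)
Step 6: move left → [p0]□aaabc  (head at position -2)
Step 7: move left → [p0]□aaaabc  (head at position -3)

After 7 steps, the head is at position -3.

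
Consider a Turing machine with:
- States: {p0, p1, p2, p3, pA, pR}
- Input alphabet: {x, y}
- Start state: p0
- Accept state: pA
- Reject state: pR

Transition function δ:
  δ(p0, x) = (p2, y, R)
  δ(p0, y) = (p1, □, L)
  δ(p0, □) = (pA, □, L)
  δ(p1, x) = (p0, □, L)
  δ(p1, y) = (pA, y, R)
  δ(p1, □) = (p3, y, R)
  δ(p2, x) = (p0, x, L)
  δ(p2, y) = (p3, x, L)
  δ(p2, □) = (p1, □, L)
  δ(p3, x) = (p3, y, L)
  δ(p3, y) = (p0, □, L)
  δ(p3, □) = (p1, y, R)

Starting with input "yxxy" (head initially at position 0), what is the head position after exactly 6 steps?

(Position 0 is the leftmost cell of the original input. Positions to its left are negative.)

Execution trace (head position shown):
Step 0: [p0]yxxy  (head at position 0)
Step 1: move left → [p1]□□xxy  (head at position -1)
Step 2: move right → y[p3]□xxy  (head at position 0)
Step 3: move right → yy[p1]xxy  (head at position 1)
Step 4: move left → y[p0]y□xy  (head at position 0)
Step 5: move left → [p1]y□□xy  (head at position -1)
Step 6: move right → y[pA]□□xy  (head at position 0)

After 6 steps, the head is at position 0.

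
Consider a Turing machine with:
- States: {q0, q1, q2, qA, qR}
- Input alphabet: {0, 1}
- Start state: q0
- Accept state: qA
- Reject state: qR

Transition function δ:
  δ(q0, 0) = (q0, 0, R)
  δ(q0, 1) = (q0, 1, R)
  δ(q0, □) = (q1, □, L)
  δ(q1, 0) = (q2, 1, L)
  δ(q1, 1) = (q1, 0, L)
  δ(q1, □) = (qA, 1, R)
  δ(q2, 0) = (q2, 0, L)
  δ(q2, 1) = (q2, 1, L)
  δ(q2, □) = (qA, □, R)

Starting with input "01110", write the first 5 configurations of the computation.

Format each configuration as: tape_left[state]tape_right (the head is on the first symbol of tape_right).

Transitions applied:
Step 1: δ(q0, 0) = (q0, 0, R)
Step 2: δ(q0, 1) = (q0, 1, R)
Step 3: δ(q0, 1) = (q0, 1, R)
Step 4: δ(q0, 1) = (q0, 1, R)

The first 5 configurations are:
[q0]01110 ⊢ 0[q0]1110 ⊢ 01[q0]110 ⊢ 011[q0]10 ⊢ 0111[q0]0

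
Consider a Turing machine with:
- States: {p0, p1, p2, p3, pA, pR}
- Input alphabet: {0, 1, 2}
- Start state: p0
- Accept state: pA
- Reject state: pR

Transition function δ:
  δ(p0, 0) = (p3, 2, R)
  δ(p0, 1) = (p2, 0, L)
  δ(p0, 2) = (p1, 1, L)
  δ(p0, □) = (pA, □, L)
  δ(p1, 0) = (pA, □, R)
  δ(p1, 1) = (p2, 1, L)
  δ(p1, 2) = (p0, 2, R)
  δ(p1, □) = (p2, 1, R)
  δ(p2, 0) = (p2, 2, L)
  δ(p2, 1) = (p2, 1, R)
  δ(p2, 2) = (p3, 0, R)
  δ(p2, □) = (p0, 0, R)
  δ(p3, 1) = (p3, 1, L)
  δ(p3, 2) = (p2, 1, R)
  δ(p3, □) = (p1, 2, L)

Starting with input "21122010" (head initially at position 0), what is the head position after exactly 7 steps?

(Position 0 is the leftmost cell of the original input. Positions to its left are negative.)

Execution trace (head position shown):
Step 0: [p0]21122010  (head at position 0)
Step 1: move left → [p1]□11122010  (head at position -1)
Step 2: move right → 1[p2]11122010  (head at position 0)
Step 3: move right → 11[p2]1122010  (head at position 1)
Step 4: move right → 111[p2]122010  (head at position 2)
Step 5: move right → 1111[p2]22010  (head at position 3)
Step 6: move right → 11110[p3]2010  (head at position 4)
Step 7: move right → 111101[p2]010  (head at position 5)

After 7 steps, the head is at position 5.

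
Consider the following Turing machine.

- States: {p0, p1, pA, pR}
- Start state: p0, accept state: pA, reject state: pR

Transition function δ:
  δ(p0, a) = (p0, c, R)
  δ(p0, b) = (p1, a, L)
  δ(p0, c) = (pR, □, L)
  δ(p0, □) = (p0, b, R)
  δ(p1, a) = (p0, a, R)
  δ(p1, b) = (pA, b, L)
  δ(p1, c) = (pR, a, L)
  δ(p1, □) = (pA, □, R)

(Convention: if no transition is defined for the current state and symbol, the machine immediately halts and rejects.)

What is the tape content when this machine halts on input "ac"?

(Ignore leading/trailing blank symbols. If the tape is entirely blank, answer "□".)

Execution trace:
Initial: [p0]ac
Step 1: δ(p0, a) = (p0, c, R) → c[p0]c
Step 2: δ(p0, c) = (pR, □, L) → [pR]c□

The machine reaches the reject state pR and halts.

Final tape (ignoring leading/trailing blanks): c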